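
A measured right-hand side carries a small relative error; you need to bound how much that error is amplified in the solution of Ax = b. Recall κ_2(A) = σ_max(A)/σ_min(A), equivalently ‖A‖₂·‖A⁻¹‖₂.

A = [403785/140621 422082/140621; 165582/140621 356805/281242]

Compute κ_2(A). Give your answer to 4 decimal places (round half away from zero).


form AᵀA = [1126980621/117007489 1183258125/117007489; 1183258125/117007489 4969956609/468029956] with trace 11269773/556516 and determinant 6561/556516
char-poly roots: 81/4 and 81/139129
κ_2(A) = √(λ_max/λ_min) = √((81/4) / (81/139129)) = 186.5000

186.5000


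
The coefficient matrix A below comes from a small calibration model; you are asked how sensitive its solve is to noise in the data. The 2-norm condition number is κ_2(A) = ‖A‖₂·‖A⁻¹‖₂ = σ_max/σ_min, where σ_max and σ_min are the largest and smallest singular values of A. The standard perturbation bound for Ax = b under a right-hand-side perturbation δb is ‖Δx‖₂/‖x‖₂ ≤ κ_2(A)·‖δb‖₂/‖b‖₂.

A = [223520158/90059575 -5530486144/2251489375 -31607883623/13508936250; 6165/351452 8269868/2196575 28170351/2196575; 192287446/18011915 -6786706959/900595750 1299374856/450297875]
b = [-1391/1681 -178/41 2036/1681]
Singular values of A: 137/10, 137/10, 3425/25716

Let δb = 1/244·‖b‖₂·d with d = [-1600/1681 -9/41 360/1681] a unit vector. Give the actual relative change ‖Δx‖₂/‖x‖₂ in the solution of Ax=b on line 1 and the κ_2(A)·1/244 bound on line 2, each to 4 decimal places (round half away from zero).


from the listed singular values, σ₁ = 137/10, σ_n = 3425/25716
condition number: (137/10) ÷ (3425/25716) = 102.8640
κ_2(A)·‖δb‖/‖b‖ = 0.4216
solve Ax = b  →  x = [-8.9516 -11.6566 3.0957]
2-norm of b is 4.5826; of x, 15.0197
re-solving with b+δb shifts x by Δx of norm 0.1410
dividing the unrounded norms, ‖Δx‖/‖x‖ = 0.0094
so the bound overstates the realised error by a factor of ≈ 44.9025 (computed from the unrounded values)

0.0094
0.4216


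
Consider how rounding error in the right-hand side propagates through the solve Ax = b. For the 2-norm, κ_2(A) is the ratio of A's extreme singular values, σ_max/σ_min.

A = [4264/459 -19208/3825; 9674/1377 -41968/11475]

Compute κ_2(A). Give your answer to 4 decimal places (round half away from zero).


form AᵀA = [257221540/1896129 -228624928/3160215; -228624928/3160215 203273536/5267025] with trace 28581316/164025 and determinant 30976/18225
eigenvalues of AᵀA: λ = (tr ± √(tr²−4·det))/2 = 4356/25, 64/6561
κ_2(A) = √(λ_max/λ_min) = √((4356/25) / (64/6561)) = 133.6500

133.6500


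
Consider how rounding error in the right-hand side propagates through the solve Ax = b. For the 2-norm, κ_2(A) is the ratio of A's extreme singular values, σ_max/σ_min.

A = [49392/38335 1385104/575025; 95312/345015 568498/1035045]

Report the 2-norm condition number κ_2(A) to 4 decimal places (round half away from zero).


185.6250

M = AᵀA = [122956288/70812225 3457692448/1062183375; 3457692448/1062183375 97251225316/15932750625]. tr(M)=432236644/55130625, det(M)=2458624/1378265625
eigenvalues of AᵀA: λ = (tr ± √(tr²−4·det))/2 = 196/25, 12544/55130625
κ_2(A) = √(λ_max/λ_min) = √((196/25) / (12544/55130625)) = 185.6250


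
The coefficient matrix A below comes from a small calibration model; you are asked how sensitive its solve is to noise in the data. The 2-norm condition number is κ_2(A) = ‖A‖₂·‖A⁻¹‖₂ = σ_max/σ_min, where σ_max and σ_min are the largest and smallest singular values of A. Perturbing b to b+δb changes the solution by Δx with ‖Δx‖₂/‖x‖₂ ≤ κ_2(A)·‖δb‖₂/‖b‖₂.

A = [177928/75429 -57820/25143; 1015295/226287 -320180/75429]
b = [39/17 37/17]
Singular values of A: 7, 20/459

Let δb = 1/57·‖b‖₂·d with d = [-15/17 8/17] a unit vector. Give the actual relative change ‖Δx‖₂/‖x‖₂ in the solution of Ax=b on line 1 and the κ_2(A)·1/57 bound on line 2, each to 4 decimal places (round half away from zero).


σ_max = 7, σ_min = 20/459
κ = σ_max/σ_min = 7/(20/459) = 160.6500
worst-case relative error ≤ 160.6500 × 1/57 = 2.8184
solve Ax = b  →  x = [-15.5172 -16.9145]
2-norm of b is 3.1623; of x, 22.9540
Δx = A⁻¹·δb where δb = 1/57·3.1623·d; ‖Δx‖ = 1.2732
realised ‖Δx‖/‖x‖ = 0.0555
realised/bound (from unrounded values) ≈ 0.0197

0.0555
2.8184


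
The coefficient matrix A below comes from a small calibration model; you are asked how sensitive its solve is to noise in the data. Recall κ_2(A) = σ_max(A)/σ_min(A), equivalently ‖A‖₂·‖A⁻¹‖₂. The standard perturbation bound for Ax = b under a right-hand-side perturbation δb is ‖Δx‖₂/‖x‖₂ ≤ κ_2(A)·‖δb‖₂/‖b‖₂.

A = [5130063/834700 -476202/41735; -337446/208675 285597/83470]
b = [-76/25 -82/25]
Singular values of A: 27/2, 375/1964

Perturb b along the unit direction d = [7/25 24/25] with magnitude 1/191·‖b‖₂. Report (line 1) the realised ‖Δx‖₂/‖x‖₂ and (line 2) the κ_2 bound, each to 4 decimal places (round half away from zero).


0.0059
0.3702

largest singular value 27/2, smallest 375/1964
κ_2(A) = (27/2) / (375/1964) = 70.7040
perturbation bound = 70.7040·1/191 = 0.3702
solve Ax = b  →  x = [-18.5544 -9.7278]
2-norm of b is 4.4721; of x, 20.9499
with δb = [0.0066 0.0225], A·Δx = δb → ‖Δx‖ = 0.1226
dividing the unrounded norms, ‖Δx‖/‖x‖ = 0.0059
tightness: 0.0059 against a bound of 0.3702 (unrounded ratio ≈ 0.0158)


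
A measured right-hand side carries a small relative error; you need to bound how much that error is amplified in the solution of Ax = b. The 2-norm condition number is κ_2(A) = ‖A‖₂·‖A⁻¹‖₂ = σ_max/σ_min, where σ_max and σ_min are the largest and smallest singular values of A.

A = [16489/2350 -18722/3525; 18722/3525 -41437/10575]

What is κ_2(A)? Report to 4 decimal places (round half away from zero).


AᵀA = [153961489/1988100 -86598611/1491075; -86598611/1491075 194865781/4473225]; tr = 86604661/715716, det = 366025/715716
solving λ² − 86604661/715716·λ + 366025/715716 = 0 gives λ = 121, 3025/715716
κ = σ_max/σ_min = 11/(55/846) = 169.2000

169.2000


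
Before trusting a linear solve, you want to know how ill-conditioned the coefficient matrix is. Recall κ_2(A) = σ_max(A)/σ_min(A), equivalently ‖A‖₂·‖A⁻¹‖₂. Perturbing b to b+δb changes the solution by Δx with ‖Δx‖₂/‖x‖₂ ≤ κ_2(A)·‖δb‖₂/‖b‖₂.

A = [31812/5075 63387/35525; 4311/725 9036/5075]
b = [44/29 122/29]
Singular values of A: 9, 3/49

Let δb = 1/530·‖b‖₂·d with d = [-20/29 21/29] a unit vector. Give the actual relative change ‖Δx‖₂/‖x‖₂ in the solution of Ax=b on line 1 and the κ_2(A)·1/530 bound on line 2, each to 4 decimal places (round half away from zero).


from the listed singular values, σ₁ = 9, σ_n = 3/49
κ_2(A) = 9 / (3/49) = 147.0000
perturbation bound = 147.0000·1/530 = 0.2774
solve Ax = b  →  x = [-8.7200 31.4844]
2-norm of b is 4.4721; of x, 32.6697
re-solving with b+δb shifts x by Δx of norm 0.1378
realised ‖Δx‖/‖x‖ = 0.0042
tightness: 0.0042 against a bound of 0.2774 (unrounded ratio ≈ 0.0152)

0.0042
0.2774


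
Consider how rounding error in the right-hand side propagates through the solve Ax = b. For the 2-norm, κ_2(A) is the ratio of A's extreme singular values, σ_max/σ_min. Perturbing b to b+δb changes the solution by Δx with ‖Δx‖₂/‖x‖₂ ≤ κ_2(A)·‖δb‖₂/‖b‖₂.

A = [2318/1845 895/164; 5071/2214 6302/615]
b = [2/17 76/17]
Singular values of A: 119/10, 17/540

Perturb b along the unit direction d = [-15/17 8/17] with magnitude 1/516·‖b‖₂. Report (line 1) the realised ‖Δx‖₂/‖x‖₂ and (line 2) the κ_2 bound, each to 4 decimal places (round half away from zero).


0.0043
0.7326

largest singular value 119/10, smallest 17/540
κ = σ_max/σ_min = (119/10)/(17/540) = 378.0000
κ_2(A)·‖δb‖/‖b‖ = 0.7326
solve Ax = b  →  x = [-61.9061 14.2734]
2-norm of b is 4.4721; of x, 63.5303
with δb = [-0.0076 0.0041], A·Δx = δb → ‖Δx‖ = 0.2753
dividing the unrounded norms, ‖Δx‖/‖x‖ = 0.0043
realised/bound (from unrounded values) ≈ 0.0059


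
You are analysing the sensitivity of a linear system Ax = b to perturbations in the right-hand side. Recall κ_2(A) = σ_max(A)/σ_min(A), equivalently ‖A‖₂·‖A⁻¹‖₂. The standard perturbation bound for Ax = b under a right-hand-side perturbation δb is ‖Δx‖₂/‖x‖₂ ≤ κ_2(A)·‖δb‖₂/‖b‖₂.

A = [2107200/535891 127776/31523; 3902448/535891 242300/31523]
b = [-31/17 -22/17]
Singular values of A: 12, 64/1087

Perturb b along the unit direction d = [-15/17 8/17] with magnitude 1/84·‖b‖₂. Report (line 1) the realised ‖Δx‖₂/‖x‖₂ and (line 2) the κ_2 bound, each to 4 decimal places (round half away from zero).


0.0266
2.4263

from the listed singular values, σ₁ = 12, σ_n = 64/1087
κ = σ_max/σ_min = 12/(64/1087) = 203.8125
perturbation bound = 203.8125·1/84 = 2.4263
solve Ax = b  →  x = [-12.4140 11.5927]
2-norm of b is 2.2361; of x, 16.9852
with δb = [-0.0235 0.0125], A·Δx = δb → ‖Δx‖ = 0.4521
relative error = 0.0266
tightness: 0.0266 against a bound of 2.4263 (unrounded ratio ≈ 0.0110)


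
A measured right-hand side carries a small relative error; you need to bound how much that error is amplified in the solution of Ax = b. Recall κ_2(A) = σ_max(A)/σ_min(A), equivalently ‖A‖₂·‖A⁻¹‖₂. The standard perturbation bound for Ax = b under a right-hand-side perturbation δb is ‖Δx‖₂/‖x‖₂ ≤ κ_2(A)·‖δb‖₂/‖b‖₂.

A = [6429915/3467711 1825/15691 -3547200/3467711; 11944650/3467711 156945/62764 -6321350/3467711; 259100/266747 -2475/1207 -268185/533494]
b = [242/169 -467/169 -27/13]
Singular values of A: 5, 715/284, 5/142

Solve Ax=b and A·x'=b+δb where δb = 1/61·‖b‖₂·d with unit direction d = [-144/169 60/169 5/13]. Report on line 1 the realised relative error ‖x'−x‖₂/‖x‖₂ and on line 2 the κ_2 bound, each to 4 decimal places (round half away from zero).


σ_max = 5, σ_min = 5/142
κ = σ_max/σ_min = 5/(5/142) = 142.0000
κ_2(A)·‖δb‖/‖b‖ = 2.3279
solve Ax = b  →  x = [-40.5705 0.1622 -74.9224]
‖b‖ = 3.7417, ‖x‖ = 85.2019
re-solving with b+δb shifts x by Δx of norm 1.7420
dividing the unrounded norms, ‖Δx‖/‖x‖ = 0.0204
so the bound overstates the realised error by a factor of ≈ 113.8558 (computed from the unrounded values)

0.0204
2.3279


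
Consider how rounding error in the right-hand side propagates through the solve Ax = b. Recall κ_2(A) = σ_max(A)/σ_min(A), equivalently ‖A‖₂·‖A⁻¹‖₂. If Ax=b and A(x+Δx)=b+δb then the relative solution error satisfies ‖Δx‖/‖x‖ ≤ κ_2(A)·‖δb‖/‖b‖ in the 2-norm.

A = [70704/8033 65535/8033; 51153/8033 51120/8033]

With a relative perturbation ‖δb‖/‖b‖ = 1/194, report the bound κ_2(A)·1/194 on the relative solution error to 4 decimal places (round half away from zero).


0.2856

M = AᵀA = [7615685025/64529089 7248528000/64529089; 7248528000/64529089 6908090625/64529089]. tr(M)=17269650/76729, det(M)=1265625/76729
eigenvalues of AᵀA: λ = (tr ± √(tr²−4·det))/2 = 225, 5625/76729
κ_2(A) = √(λ_max/λ_min) = √(225 / (5625/76729)) = 55.4000
worst-case relative error ≤ 55.4000 × 1/194 = 0.2856


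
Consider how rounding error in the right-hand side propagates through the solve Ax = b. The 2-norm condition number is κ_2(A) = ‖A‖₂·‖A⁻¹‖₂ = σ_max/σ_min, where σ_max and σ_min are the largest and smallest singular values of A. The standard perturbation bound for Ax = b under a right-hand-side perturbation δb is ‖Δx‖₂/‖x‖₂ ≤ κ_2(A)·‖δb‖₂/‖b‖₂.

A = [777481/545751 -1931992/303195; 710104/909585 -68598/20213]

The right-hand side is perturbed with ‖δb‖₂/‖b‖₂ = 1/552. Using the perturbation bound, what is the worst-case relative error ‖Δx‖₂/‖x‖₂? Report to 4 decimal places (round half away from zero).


AᵀA = [67993587721/25765065225 -1342901384/114511401; -1342901384/114511401 16579143076/318087225]; tr = 839324317/15327225, det = 7496644/383180625
eigenvalues of AᵀA: λ = (tr ± √(tr²−4·det))/2 = 1369/25, 5476/15327225
κ_2(A) = √(λ_max/λ_min) = √((1369/25) / (5476/15327225)) = 391.5000
worst-case relative error ≤ 391.5000 × 1/552 = 0.7092

0.7092


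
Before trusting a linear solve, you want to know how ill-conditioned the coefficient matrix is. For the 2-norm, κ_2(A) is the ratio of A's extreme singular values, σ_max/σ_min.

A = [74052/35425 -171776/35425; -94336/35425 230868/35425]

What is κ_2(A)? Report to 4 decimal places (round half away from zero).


form AᵀA = [575319184/50197225 -55199232/2007889; -55199232/2007889 3312281104/50197225] with trace 23003552/297025 and determinant 3748096/7425625
char-poly roots: 1936/25 and 1936/297025
κ_2(A) = √(λ_max/λ_min) = √((1936/25) / (1936/297025)) = 109.0000

109.0000


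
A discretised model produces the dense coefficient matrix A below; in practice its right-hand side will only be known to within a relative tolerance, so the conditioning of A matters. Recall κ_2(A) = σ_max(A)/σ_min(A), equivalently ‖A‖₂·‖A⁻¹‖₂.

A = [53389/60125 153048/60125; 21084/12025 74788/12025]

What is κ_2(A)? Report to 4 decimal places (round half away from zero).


46.2500

form AᵀA = [82625809/21390625 281608488/21390625; 281608488/21390625 966004816/21390625] with trace 1677809/34225 and determinant 38416/34225
eigenvalues of AᵀA: λ = (tr ± √(tr²−4·det))/2 = 49, 784/34225
so κ_2 = √(49 / (784/34225)) = 46.2500


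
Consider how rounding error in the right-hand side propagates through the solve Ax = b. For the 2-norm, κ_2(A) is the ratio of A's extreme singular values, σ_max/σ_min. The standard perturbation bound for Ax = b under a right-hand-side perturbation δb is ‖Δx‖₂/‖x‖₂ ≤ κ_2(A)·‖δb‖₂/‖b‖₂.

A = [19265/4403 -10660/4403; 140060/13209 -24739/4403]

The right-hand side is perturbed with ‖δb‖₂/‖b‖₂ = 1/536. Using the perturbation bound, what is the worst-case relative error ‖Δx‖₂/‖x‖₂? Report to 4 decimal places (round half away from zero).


0.2899

M = AᵀA = [1350415625/10263393 -240061120/3421131; -240061120/3421131 42685513/1140377]. tr(M)=102034426/603729, det(M)=714025/603729
eigenvalues of AᵀA: λ = (tr ± √(tr²−4·det))/2 = 169, 4225/603729
κ = σ_max/σ_min = 13/(65/777) = 155.4000
worst-case relative error ≤ 155.4000 × 1/536 = 0.2899


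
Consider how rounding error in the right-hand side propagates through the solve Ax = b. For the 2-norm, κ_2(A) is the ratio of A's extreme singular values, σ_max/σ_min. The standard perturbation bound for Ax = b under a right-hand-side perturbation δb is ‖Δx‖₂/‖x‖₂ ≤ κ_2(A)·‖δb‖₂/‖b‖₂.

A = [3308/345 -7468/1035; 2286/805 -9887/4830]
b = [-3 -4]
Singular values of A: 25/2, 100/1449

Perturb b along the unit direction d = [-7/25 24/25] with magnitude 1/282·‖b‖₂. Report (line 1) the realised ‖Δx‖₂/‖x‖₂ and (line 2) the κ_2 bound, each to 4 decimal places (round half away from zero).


0.0059
0.6423

largest singular value 25/2, smallest 100/1449
κ_2(A) = (25/2) / (100/1449) = 181.1250
bound on ‖Δx‖/‖x‖: κ·ε = 181.1250·1/282 = 0.6423
solve Ax = b  →  x = [-26.3380 -34.5840]
‖b‖₂ = 5.0000 and ‖x‖₂ = 43.4712
re-solving with b+δb shifts x by Δx of norm 0.2569
dividing the unrounded norms, ‖Δx‖/‖x‖ = 0.0059
realised/bound (from unrounded values) ≈ 0.0092


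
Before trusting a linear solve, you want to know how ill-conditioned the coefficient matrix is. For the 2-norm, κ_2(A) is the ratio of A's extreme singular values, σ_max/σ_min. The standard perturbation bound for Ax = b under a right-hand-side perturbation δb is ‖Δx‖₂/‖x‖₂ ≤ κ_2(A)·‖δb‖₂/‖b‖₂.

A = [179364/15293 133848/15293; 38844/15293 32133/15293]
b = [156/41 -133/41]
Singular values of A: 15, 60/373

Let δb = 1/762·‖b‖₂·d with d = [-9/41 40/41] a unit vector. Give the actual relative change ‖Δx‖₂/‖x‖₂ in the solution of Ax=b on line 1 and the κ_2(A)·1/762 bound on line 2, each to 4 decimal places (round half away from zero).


from the listed singular values, σ₁ = 15, σ_n = 60/373
κ_2(A) = 15 / (60/373) = 93.2500
perturbation bound = 93.2500·1/762 = 0.1224
solve Ax = b  →  x = [15.0800 -19.7733]
2-norm of b is 5.0000; of x, 24.8675
Δx = A⁻¹·δb where δb = 1/762·5.0000·d; ‖Δx‖ = 0.0408
realised ‖Δx‖/‖x‖ = 0.0016
tightness: 0.0016 against a bound of 0.1224 (unrounded ratio ≈ 0.0134)

0.0016
0.1224


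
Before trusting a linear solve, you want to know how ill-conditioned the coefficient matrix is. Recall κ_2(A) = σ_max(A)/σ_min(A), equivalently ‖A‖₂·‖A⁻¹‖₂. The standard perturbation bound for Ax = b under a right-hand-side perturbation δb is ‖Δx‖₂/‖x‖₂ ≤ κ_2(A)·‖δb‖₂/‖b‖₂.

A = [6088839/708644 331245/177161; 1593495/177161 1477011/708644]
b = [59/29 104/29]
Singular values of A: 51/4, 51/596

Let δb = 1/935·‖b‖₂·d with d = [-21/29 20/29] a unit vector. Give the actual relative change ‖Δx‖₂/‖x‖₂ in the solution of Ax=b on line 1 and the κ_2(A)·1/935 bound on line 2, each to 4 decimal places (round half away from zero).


σ_max = 51/4, σ_min = 51/596
condition number: (51/4) ÷ (51/596) = 149.0000
bound on ‖Δx‖/‖x‖: κ·ε = 149.0000·1/935 = 0.1594
solve Ax = b  →  x = [-2.2592 11.4701]
‖b‖ = 4.1231, ‖x‖ = 11.6905
δb = ε·‖b‖·d = [-0.0032 0.0030]; solving A·Δx = δb gives ‖Δx‖ = 0.0515
dividing the unrounded norms, ‖Δx‖/‖x‖ = 0.0044
tightness: 0.0044 against a bound of 0.1594 (unrounded ratio ≈ 0.0277)

0.0044
0.1594


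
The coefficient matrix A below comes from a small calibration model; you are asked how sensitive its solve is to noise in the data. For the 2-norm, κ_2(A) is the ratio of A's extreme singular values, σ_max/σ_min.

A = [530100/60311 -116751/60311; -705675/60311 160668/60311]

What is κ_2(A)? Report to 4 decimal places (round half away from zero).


form AᵀA = [18999590625/88717481 -4274856000/88717481; -4274856000/88717481 962073225/88717481] with trace 486869850/2163841 and determinant 1265625/2163841
λ_max, λ_min = (486869850/2163841 ± √237031296393960000/4682207873281)/2 = 225, 5625/2163841
κ_2(A) = √(λ_max/λ_min) = √(225 / (5625/2163841)) = 294.2000

294.2000


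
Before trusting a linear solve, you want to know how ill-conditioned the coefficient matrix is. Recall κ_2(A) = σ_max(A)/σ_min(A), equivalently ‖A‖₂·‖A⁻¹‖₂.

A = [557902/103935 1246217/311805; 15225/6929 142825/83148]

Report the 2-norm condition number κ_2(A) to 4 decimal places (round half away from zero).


119.9250

form AᵀA = [2150353741/63920025 19351081169/767040300; 19351081169/767040300 174193370521/9204483600] with trace 19353772369/368179344 and determinant 17682025/92044836
λ_max, λ_min = (19353772369/368179344 ± √374464342409226406561/135556029348270336)/2 = 841/16, 84100/23011209
so κ_2 = √((841/16) / (84100/23011209)) = 119.9250


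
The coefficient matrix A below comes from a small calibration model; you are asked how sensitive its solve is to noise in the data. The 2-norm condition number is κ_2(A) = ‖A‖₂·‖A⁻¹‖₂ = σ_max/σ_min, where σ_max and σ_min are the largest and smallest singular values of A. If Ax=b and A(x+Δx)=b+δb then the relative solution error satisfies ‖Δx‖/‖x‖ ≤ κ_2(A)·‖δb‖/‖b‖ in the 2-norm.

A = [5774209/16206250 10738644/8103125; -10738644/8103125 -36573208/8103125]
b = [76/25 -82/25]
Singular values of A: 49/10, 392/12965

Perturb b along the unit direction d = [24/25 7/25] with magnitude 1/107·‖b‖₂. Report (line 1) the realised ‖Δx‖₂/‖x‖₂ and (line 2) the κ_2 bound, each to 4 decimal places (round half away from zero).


0.0209
1.5146

largest singular value 49/10, smallest 392/12965
condition number: (49/10) ÷ (392/12965) = 162.0625
bound on ‖Δx‖/‖x‖: κ·ε = 162.0625·1/107 = 1.5146
solve Ax = b  →  x = [-63.2735 19.3051]
‖b‖ = 4.4721, ‖x‖ = 66.1530
re-solving with b+δb shifts x by Δx of norm 1.3823
relative error = 0.0209
realised/bound (from unrounded values) ≈ 0.0138


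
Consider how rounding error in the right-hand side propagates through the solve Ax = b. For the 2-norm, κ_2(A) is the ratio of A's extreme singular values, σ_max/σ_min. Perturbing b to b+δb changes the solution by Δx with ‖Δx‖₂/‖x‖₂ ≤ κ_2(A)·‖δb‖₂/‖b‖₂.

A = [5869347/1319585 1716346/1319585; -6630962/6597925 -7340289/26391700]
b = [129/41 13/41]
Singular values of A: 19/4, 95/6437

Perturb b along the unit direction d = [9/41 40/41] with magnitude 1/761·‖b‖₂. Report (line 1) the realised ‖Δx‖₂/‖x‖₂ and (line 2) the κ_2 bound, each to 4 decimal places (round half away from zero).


0.0042
0.4229

largest singular value 19/4, smallest 95/6437
κ = σ_max/σ_min = (19/4)/(95/6437) = 321.8500
perturbation bound = 321.8500·1/761 = 0.4229
solve Ax = b  →  x = [-18.3659 65.2244]
‖b‖₂ = 3.1623 and ‖x‖₂ = 67.7608
with δb = [0.0009 0.0041], A·Δx = δb → ‖Δx‖ = 0.2816
dividing the unrounded norms, ‖Δx‖/‖x‖ = 0.0042
tightness: 0.0042 against a bound of 0.4229 (unrounded ratio ≈ 0.0098)


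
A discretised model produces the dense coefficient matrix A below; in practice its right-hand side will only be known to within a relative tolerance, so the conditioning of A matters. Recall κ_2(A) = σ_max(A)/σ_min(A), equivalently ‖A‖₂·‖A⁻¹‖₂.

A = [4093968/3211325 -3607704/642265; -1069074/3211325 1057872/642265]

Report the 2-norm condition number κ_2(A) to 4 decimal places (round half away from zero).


156.6500

AᵀA = [28645589124/16500173209 -127206145440/16500173209; -127206145440/16500173209 565384852800/16500173209]; tr = 353379204/9815689, det = 518400/9815689
solving λ² − 353379204/9815689·λ + 518400/9815689 = 0 gives λ = 36, 14400/9815689
κ = σ_max/σ_min = 6/(120/3133) = 156.6500


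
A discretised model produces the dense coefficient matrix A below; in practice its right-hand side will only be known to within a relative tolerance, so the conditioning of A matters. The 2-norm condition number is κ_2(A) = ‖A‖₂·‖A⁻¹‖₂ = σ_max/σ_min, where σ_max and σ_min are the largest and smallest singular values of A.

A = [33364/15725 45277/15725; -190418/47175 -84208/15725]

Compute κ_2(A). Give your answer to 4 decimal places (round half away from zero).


222.0000

AᵀA = [160129492/7700625 71164652/2566875; 71164652/2566875 31629737/855625]; tr = 3558377/61605, det = 521284/7700625
λ_max, λ_min = (3558377/61605 ± √316525480892569/94879400625)/2 = 1444/25, 361/308025
κ_2(A) = √(λ_max/λ_min) = √((1444/25) / (361/308025)) = 222.0000


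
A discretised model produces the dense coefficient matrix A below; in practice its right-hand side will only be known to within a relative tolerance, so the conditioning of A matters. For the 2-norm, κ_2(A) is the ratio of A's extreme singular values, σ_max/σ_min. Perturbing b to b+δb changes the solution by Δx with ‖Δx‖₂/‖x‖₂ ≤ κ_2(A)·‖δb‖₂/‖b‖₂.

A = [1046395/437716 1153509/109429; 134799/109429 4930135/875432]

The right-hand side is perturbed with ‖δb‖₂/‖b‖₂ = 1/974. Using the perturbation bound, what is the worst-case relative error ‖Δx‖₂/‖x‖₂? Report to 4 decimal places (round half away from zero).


form AᵀA = [4794722569/662959504 10652696775/331479752; 10652696775/331479752 378766588081/2651838016] with trace 236731397/1577536 and determinant 5764801/25240576
char-poly roots: 2401/16 and 2401/1577536
κ = σ_max/σ_min = (49/4)/(49/1256) = 314.0000
perturbation bound = 314.0000·1/974 = 0.3224

0.3224


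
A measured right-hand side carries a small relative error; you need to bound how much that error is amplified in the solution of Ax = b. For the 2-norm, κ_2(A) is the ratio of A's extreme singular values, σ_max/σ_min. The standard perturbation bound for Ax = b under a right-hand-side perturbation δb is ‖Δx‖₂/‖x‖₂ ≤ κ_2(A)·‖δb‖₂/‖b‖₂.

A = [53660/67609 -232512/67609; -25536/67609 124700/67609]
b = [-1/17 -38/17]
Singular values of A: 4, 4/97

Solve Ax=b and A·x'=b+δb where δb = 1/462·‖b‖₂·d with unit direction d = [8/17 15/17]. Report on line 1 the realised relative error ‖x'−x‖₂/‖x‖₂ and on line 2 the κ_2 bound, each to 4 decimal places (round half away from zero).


largest singular value 4, smallest 4/97
κ = σ_max/σ_min = 4/(4/97) = 97.0000
κ_2(A)·‖δb‖/‖b‖ = 0.2100
solve Ax = b  →  x = [-47.2622 -10.8902]
‖b‖ = 2.2361, ‖x‖ = 48.5006
δb = ε·‖b‖·d = [0.0023 0.0043]; solving A·Δx = δb gives ‖Δx‖ = 0.1174
realised ‖Δx‖/‖x‖ = 0.0024
tightness: 0.0024 against a bound of 0.2100 (unrounded ratio ≈ 0.0115)

0.0024
0.2100


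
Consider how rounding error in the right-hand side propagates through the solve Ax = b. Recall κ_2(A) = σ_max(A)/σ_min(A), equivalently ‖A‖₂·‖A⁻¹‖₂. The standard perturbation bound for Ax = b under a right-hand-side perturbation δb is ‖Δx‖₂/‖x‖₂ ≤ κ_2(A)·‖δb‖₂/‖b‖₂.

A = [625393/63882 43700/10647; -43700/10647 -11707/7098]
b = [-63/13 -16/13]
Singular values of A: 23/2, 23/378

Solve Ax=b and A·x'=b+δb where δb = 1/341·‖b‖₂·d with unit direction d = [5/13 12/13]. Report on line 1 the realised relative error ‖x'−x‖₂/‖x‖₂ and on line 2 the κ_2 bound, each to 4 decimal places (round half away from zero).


σ_max = 23/2, σ_min = 23/378
κ = σ_max/σ_min = (23/2)/(23/378) = 189.0000
worst-case relative error ≤ 189.0000 × 1/341 = 0.5543
solve Ax = b  →  x = [18.6421 -45.6455]
‖b‖ = 5.0000, ‖x‖ = 49.3056
with δb = [0.0056 0.0135], A·Δx = δb → ‖Δx‖ = 0.2410
realised ‖Δx‖/‖x‖ = 0.0049
so the bound overstates the realised error by a factor of ≈ 113.4028 (computed from the unrounded values)

0.0049
0.5543


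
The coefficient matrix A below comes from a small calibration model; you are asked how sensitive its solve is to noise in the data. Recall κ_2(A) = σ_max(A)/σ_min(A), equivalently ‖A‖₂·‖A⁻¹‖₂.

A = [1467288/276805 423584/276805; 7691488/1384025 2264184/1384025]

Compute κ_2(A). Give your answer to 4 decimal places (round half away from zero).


381.8000

AᵀA = [134342853184/2277675625 39183040512/2277675625; 39183040512/2277675625 11429386816/2277675625]; tr = 233235584/3644281, det = 102400/3644281
char-poly roots: 64 and 1600/3644281
κ_2(A) = √(λ_max/λ_min) = √(64 / (1600/3644281)) = 381.8000


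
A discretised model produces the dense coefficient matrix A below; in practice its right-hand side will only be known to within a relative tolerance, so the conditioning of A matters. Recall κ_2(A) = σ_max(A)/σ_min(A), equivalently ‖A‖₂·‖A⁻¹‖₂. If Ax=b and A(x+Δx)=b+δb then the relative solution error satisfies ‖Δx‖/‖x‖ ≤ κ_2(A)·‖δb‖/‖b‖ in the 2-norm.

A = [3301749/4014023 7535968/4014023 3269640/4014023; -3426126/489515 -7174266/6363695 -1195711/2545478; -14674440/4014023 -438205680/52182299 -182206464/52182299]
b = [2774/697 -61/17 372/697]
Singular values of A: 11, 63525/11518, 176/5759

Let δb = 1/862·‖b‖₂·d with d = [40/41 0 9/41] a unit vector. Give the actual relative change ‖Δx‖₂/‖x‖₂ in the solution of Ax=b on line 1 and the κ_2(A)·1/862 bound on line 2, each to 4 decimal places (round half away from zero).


0.0016
0.4176

largest singular value 11, smallest 176/5759
condition number: 11 ÷ (176/5759) = 359.9375
κ_2(A)·‖δb‖/‖b‖ = 0.4176
solve Ax = b  →  x = [0.5442 -50.5079 120.7486]
‖b‖ = 5.3852, ‖x‖ = 130.8876
δb = ε·‖b‖·d = [0.0061 0.0000 0.0014]; solving A·Δx = δb gives ‖Δx‖ = 0.2044
dividing the unrounded norms, ‖Δx‖/‖x‖ = 0.0016
so the bound overstates the realised error by a factor of ≈ 267.3574 (computed from the unrounded values)


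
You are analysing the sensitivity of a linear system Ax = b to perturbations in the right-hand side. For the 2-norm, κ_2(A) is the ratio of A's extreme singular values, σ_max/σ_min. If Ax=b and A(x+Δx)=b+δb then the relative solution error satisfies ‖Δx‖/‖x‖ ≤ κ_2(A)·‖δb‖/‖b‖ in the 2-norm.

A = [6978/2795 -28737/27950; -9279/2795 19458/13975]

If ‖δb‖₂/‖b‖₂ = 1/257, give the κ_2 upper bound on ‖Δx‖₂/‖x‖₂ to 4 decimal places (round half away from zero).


1.2549

form AᵀA = [5391693/312481 -11232567/1562405; -11232567/1562405 93610809/31248100] with trace 3744261/184900 and determinant 729/184900
solving λ² − 3744261/184900·λ + 729/184900 = 0 gives λ = 81/4, 9/46225
κ_2(A) = √(λ_max/λ_min) = √((81/4) / (9/46225)) = 322.5000
κ_2(A)·‖δb‖/‖b‖ = 1.2549


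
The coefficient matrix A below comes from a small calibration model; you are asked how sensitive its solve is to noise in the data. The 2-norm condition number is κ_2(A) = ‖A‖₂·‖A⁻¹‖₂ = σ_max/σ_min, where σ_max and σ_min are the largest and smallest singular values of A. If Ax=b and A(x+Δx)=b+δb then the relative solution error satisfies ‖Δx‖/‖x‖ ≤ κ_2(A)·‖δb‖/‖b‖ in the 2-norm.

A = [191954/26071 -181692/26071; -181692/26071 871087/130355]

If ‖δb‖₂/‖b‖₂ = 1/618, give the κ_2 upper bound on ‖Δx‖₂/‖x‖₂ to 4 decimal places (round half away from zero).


AᵀA = [83065780/808201 -395543484/4041005; -395543484/4041005 1883581609/20205025]; tr = 4708949/24025, det = 9604/24025
λ_max, λ_min = (4708949/24025 ± √22173277740201/577200625)/2 = 196, 49/24025
κ_2(A) = √(λ_max/λ_min) = √(196 / (49/24025)) = 310.0000
perturbation bound = 310.0000·1/618 = 0.5016

0.5016


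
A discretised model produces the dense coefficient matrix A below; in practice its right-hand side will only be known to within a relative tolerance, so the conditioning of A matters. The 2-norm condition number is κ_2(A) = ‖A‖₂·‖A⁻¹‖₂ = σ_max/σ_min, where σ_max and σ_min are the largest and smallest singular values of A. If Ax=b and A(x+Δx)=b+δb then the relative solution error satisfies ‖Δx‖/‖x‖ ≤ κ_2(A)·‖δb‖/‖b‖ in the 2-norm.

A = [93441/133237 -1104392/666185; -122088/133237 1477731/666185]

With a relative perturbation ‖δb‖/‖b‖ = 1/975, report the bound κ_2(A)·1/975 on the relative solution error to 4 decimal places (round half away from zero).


0.2523

form AᵀA = [23636700225/17752098169 -56721743040/17752098169; -56721743040/17752098169 136134823921/17752098169] with trace 945393634/105042001 and determinant 140625/105042001
solving λ² − 945393634/105042001·λ + 140625/105042001 = 0 gives λ = 9, 15625/105042001
σ_max=√9=3, σ_min=√(15625/105042001)=(125/10249) → κ = 245.9760
perturbation bound = 245.9760·1/975 = 0.2523


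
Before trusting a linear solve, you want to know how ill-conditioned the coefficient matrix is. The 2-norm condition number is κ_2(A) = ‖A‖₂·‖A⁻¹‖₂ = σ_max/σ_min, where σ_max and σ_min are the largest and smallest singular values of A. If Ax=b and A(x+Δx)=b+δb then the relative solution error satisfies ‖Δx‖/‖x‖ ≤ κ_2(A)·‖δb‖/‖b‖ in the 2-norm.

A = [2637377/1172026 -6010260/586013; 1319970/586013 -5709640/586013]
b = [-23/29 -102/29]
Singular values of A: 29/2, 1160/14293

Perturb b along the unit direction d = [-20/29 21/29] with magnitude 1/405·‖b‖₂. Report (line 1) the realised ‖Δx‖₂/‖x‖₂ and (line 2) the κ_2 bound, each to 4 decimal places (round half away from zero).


0.0045
0.4411

from the listed singular values, σ₁ = 29/2, σ_n = 1160/14293
κ = σ_max/σ_min = (29/2)/(1160/14293) = 178.6625
worst-case relative error ≤ 178.6625 × 1/405 = 0.4411
solve Ax = b  →  x = [-24.0875 -5.2076]
‖b‖₂ = 3.6056 and ‖x‖₂ = 24.6440
with δb = [-0.0061 0.0064], A·Δx = δb → ‖Δx‖ = 0.1097
relative error = 0.0045
tightness: 0.0045 against a bound of 0.4411 (unrounded ratio ≈ 0.0101)


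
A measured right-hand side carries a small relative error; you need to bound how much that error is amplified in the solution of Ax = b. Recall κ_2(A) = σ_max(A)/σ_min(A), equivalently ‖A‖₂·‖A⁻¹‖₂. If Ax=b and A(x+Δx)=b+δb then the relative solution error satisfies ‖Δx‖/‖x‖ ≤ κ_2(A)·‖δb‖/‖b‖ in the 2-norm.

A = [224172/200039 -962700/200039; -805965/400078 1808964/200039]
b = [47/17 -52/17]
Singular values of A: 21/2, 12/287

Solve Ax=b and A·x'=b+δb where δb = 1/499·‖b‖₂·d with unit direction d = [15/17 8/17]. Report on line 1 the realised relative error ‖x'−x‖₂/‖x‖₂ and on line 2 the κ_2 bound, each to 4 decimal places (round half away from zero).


0.0083
0.5033

largest singular value 21/2, smallest 12/287
κ = σ_max/σ_min = (21/2)/(12/287) = 251.1250
worst-case relative error ≤ 251.1250 × 1/499 = 0.5033
solve Ax = b  →  x = [23.4170 4.8783]
2-norm of b is 4.1231; of x, 23.9197
Δx = A⁻¹·δb where δb = 1/499·4.1231·d; ‖Δx‖ = 0.1976
relative error = 0.0083
realised/bound (from unrounded values) ≈ 0.0164


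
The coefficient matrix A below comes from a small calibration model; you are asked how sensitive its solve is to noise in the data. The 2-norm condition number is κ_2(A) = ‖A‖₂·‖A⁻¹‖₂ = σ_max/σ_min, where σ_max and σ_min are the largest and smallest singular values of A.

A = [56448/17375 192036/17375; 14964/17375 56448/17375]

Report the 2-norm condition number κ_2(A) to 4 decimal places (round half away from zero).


AᵀA = [27282384/2415125 93477888/2415125; 93477888/2415125 320513616/2415125]; tr = 2782368/19321, det = 20736/19321
λ_max, λ_min = (2782368/19321 ± √7739969126400/373301041)/2 = 144, 144/19321
so κ_2 = √(144 / (144/19321)) = 139.0000

139.0000


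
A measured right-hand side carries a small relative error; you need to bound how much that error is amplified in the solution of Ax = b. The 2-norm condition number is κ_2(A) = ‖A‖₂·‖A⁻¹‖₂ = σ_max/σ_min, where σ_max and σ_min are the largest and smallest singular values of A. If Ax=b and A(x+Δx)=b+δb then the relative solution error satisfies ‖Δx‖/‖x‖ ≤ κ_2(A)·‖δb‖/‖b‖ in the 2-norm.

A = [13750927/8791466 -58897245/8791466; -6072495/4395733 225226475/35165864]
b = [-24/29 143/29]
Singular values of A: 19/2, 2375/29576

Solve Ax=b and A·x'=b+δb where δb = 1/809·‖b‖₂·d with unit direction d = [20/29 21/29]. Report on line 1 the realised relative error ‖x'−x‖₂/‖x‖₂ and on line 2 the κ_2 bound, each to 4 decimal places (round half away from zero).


σ_max = 19/2, σ_min = 2375/29576
κ_2(A) = (19/2) / (2375/29576) = 118.3040
worst-case relative error ≤ 118.3040 × 1/809 = 0.1462
solve Ax = b  →  x = [36.3555 8.6116]
2-norm of b is 5.0000; of x, 37.3615
δb = ε·‖b‖·d = [0.0043 0.0045]; solving A·Δx = δb gives ‖Δx‖ = 0.0770
relative error = 0.0021
tightness: 0.0021 against a bound of 0.1462 (unrounded ratio ≈ 0.0141)

0.0021
0.1462


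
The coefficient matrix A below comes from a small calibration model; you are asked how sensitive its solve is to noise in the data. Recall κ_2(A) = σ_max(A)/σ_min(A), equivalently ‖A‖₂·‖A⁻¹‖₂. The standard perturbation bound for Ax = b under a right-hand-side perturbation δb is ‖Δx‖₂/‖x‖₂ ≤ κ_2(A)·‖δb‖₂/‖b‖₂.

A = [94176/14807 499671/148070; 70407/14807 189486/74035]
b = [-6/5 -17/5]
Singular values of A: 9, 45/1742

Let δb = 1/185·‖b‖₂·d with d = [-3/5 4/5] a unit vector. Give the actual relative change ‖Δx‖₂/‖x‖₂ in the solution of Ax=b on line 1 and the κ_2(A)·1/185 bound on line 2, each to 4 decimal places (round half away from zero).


0.0097
1.8832

largest singular value 9, smallest 45/1742
condition number: 9 ÷ (45/1742) = 348.4000
worst-case relative error ≤ 348.4000 × 1/185 = 1.8832
solve Ax = b  →  x = [36.1399 -68.4706]
‖b‖ = 3.6056, ‖x‖ = 77.4229
with δb = [-0.0117 0.0156], A·Δx = δb → ‖Δx‖ = 0.7545
dividing the unrounded norms, ‖Δx‖/‖x‖ = 0.0097
so the bound overstates the realised error by a factor of ≈ 193.2593 (computed from the unrounded values)


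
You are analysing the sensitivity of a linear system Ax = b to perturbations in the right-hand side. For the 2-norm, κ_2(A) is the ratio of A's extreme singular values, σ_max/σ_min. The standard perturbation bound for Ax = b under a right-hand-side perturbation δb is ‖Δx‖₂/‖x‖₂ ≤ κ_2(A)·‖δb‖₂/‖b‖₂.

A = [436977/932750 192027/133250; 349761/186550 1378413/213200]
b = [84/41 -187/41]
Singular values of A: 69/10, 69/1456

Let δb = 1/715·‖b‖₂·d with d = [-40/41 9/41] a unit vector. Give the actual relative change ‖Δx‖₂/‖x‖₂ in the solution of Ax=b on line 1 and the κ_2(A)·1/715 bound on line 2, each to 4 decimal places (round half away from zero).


σ_max = 69/10, σ_min = 69/1456
κ = σ_max/σ_min = (69/10)/(69/1456) = 145.6000
bound on ‖Δx‖/‖x‖: κ·ε = 145.6000·1/715 = 0.2036
solve Ax = b  →  x = [60.6099 -18.2817]
‖b‖₂ = 5.0000 and ‖x‖₂ = 63.3070
Δx = A⁻¹·δb where δb = 1/715·5.0000·d; ‖Δx‖ = 0.1476
realised ‖Δx‖/‖x‖ = 0.0023
realised/bound (from unrounded values) ≈ 0.0114

0.0023
0.2036


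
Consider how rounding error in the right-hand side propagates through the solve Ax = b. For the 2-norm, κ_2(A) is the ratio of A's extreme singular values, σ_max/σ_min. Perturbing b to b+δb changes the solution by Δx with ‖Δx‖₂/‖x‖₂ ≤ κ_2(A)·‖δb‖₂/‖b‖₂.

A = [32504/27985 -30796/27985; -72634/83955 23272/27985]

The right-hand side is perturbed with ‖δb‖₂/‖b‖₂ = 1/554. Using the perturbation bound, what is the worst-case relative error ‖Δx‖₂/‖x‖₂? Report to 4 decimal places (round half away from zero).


M = AᵀA = [591371524/281937681 -187732720/93979227; -187732720/93979227 59599184/31326409]. tr(M)=1340980/335241, det(M)=64/335241
solving λ² − 1340980/335241·λ + 64/335241 = 0 gives λ = 4, 16/335241
κ = σ_max/σ_min = 2/(4/579) = 289.5000
κ_2(A)·‖δb‖/‖b‖ = 0.5226

0.5226


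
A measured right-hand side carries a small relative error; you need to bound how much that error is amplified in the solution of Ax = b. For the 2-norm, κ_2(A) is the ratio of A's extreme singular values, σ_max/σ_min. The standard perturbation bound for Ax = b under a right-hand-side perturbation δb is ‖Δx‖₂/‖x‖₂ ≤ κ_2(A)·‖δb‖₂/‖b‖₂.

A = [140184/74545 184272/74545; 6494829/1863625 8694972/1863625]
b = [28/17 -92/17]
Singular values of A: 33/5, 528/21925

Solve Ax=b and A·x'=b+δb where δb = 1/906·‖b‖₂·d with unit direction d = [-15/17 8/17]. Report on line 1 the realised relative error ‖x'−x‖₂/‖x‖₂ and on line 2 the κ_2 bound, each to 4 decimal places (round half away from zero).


0.0016
0.3025

largest singular value 33/5, smallest 528/21925
κ = σ_max/σ_min = (33/5)/(528/21925) = 274.0625
bound on ‖Δx‖/‖x‖: κ·ε = 274.0625·1/906 = 0.3025
solve Ax = b  →  x = [132.5152 -100.1439]
2-norm of b is 5.6569; of x, 166.0996
with δb = [-0.0055 0.0029], A·Δx = δb → ‖Δx‖ = 0.2593
dividing the unrounded norms, ‖Δx‖/‖x‖ = 0.0016
so the bound overstates the realised error by a factor of ≈ 193.7927 (computed from the unrounded values)


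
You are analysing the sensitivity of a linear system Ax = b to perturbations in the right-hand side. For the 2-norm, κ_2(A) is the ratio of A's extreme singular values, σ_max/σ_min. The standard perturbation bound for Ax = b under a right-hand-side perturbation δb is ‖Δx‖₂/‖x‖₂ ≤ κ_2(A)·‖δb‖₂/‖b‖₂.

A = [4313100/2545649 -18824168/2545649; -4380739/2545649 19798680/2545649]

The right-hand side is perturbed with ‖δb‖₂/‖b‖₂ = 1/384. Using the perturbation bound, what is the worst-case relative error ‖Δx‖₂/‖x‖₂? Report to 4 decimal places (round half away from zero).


0.6969

AᵀA = [44939008081/7705503961 -199671068520/7705503961; -199671068520/7705503961 887439988864/7705503961]; tr = 554657345/4583881, det = 937024/4583881
char-poly roots: 121 and 7744/4583881
σ_max=√121=11, σ_min=√(7744/4583881)=(88/2141) → κ = 267.6250
worst-case relative error ≤ 267.6250 × 1/384 = 0.6969
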